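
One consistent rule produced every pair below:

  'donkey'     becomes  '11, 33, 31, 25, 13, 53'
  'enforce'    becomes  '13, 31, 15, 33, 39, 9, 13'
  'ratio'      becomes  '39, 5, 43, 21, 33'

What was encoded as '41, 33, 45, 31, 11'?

sound

Each letter becomes 2×(its alphabet position, a=1..z=26) + 3.
Undoing it on 41, 33, 45, 31, 11: 41→(41−3)÷2=19=s, 33→(33−3)÷2=15=o, 45→(45−3)÷2=21=u, 31→(31−3)÷2=14=n, 11→(11−3)÷2=4=d.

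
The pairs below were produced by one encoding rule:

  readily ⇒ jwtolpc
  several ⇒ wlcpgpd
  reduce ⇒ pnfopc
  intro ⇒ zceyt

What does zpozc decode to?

rodeo

The output letters match the input read backwards, each shifted +11: readily reversed is ylidaer. Read the word backwards and shift each letter +11.
Reversing it on zpozc: shift back: z−11=o, p−11=e, o−11=d, z−11=o, c−11=r → oedor; then reverse → rodeo.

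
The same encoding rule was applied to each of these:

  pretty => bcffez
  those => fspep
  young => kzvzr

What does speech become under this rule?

eafqni

Shifts by position in pretty: pos 0: p→b (+12), pos 1: r→c (+11), pos 2: e→f (+1), pos 3: t→f (+12), pos 4: t→e (+11), pos 5: y→z (+1) — repeating every 3. It's a Vigenère-style cipher with numeric key [12,11,1]: position i shifts by key[i mod 3].
For speech: s+12=e, p+11=a, e+1=f, e+12=q, c+11=n, h+1=i.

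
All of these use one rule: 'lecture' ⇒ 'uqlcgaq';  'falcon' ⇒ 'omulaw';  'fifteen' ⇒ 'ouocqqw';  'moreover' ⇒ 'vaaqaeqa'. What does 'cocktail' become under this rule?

laltcmuu

The shift depends on letter class: consonant l→u is +9, but vowel e→q is +12. The rule splits by letter class: vowels +12, consonants +9.
Applying it to cocktail: c(cons)+9=l, o(vowel)+12=a, c(cons)+9=l, k(cons)+9=t, t(cons)+9=c, a(vowel)+12=m, i(vowel)+12=u, l(cons)+9=u.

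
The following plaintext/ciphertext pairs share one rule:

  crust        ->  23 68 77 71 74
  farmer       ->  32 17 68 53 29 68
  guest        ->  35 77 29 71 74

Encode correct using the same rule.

23 59 68 68 29 23 74

Each letter becomes 3×(its alphabet position, a=1..z=26) + 14.
On correct: c=3→23, o=15→59, r=18→68, r=18→68, e=5→29, c=3→23, t=20→74.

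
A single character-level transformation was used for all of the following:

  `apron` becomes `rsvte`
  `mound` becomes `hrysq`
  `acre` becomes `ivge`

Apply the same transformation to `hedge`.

ikhil

The output letters match the input read backwards, each shifted +4: apron reversed is norpa. The word is reversed, then every letter is shifted forward by 4.
Applying it to hedge: reverse → egdeh; then shift: e+4=i, g+4=k, d+4=h, e+4=i, h+4=l.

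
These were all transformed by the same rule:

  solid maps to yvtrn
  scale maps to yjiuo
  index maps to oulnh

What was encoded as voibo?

phase

In solid: s→y is +6, o→v is +7, l→t is +8, i→r is +9 — the shift increases by 1 each position. Each letter shifts forward by (position + 6), i.e. 6, 7, 8, … — the shift grows by one for each successive letter.
Undoing it on voibo: v−6=p, o−7=h, i−8=a, b−9=s, o−10=e.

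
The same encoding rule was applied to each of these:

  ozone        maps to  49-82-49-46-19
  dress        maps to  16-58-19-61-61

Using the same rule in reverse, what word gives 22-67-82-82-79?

fuzzy

o(#15)→49 and z(#26)→82: differences scale by 3, so n = 3·pos + 4. With a=1..z=26, the number is 3·pos + 4.
Undoing it on 22-67-82-82-79: 22→(22−4)÷3=6=f, 67→(67−4)÷3=21=u, 82→(82−4)÷3=26=z, 82→(82−4)÷3=26=z, 79→(79−4)÷3=25=y.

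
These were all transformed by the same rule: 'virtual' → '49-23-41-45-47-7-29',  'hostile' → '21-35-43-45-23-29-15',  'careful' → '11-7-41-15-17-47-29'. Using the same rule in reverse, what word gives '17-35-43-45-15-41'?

v(#22)→49 and i(#9)→23: differences scale by 2, so n = 2·pos + 5. Each letter becomes 2×(its alphabet position, a=1..z=26) + 5.
Decoding 17-35-43-45-15-41: 17→(17−5)÷2=6=f, 35→(35−5)÷2=15=o, 43→(43−5)÷2=19=s, 45→(45−5)÷2=20=t, 15→(15−5)÷2=5=e, 41→(41−5)÷2=18=r.

foster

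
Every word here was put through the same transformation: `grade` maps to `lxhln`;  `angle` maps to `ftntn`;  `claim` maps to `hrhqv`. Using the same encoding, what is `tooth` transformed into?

yuvbq

In grade: g→l is +5, r→x is +6, a→h is +7, d→l is +8 — the shift increases by 1 each position. Each letter shifts forward by (position + 5), i.e. 5, 6, 7, … — the shift grows by one for each successive letter.
For tooth: t+5=y, o+6=u, o+7=v, t+8=b, h+9=q.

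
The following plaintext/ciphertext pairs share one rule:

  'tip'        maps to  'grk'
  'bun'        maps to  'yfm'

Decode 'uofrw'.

Each pair mirrors across the alphabet (t↔g, i↔r, p↔k): positions sum to 25. Each letter is replaced by its mirror in the alphabet: a↔z, b↔y, c↔x, and so on (the Atbash cipher).
Reversing it on uofrw: u↔f, o↔l, f↔u, r↔i, w↔d.

fluid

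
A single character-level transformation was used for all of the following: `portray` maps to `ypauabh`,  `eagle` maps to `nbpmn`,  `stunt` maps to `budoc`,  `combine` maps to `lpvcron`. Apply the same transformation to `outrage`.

xvcsjhn

Shifts by position in portray: pos 0: p→y (+9), pos 1: o→p (+1), pos 2: r→a (+9), pos 3: t→u (+1) — repeating every 2. A repeating key of period 2 is used — shifts +9, +1 over and over.
Applying it to outrage: o+9=x, u+1=v, t+9=c, r+1=s, a+9=j, g+1=h, e+9=n.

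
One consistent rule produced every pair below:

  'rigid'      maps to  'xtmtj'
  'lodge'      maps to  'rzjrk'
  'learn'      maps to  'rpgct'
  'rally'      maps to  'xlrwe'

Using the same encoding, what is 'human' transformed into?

A repeating key of period 2 is used — shifts +6, +11 over and over.
Applying it to human: h+6=n, u+11=f, m+6=s, a+11=l, n+6=t.

nfslt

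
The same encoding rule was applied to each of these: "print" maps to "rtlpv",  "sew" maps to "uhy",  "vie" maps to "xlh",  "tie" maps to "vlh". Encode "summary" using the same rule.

uxoodta

The rule splits by letter class: vowels +3, consonants +2.
On summary: s(cons)+2=u, u(vowel)+3=x, m(cons)+2=o, m(cons)+2=o, a(vowel)+3=d, r(cons)+2=t, y(cons)+2=a.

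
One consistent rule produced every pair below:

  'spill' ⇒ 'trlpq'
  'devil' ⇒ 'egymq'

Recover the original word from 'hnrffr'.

global

In spill: s→t is +1, p→r is +2, i→l is +3, l→p is +4 — the shift increases by 1 each position. Each letter shifts forward by (position + 1), i.e. 1, 2, 3, … — the shift grows by one for each successive letter.
Undoing it on hnrffr: h−1=g, n−2=l, r−3=o, f−4=b, f−5=a, r−6=l.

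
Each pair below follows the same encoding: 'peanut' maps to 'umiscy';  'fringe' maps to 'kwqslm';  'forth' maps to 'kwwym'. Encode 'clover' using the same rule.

The shift depends on letter class: consonant p→u is +5, but vowel e→m is +8. Two shifts are in play — +8 for a/e/i/o/u, +5 for every other letter.
For clover: c(cons)+5=h, l(cons)+5=q, o(vowel)+8=w, v(cons)+5=a, e(vowel)+8=m, r(cons)+5=w.

hqwamw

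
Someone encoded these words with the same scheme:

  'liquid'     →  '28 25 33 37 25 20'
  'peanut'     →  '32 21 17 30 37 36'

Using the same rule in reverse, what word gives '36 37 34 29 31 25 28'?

turmoil

l is letter #12 and maps to 28: an offset of 16. Letters become their 1-based position plus 16 (so a→17, b→18, …).
Undoing it on 36 37 34 29 31 25 28: 36→(36−16)÷1=20=t, 37→(37−16)÷1=21=u, 34→(34−16)÷1=18=r, 29→(29−16)÷1=13=m, 31→(31−16)÷1=15=o, 25→(25−16)÷1=9=i, 28→(28−16)÷1=12=l.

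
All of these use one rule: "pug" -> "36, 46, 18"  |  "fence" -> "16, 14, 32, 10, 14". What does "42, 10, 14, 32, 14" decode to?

scene

Each letter becomes 2×(its alphabet position, a=1..z=26) + 4.
Decoding 42, 10, 14, 32, 14: 42→(42−4)÷2=19=s, 10→(10−4)÷2=3=c, 14→(14−4)÷2=5=e, 32→(32−4)÷2=14=n, 14→(14−4)÷2=5=e.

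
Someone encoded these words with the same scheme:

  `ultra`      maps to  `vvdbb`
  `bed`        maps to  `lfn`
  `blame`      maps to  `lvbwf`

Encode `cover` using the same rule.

The rule splits by letter class: vowels +1, consonants +10.
Applying it to cover: c(cons)+10=m, o(vowel)+1=p, v(cons)+10=f, e(vowel)+1=f, r(cons)+10=b.

mpffb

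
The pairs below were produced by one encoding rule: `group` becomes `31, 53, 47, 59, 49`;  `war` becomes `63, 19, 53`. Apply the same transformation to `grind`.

Each letter becomes 2×(its alphabet position, a=1..z=26) + 17.
On grind: g=7→31, r=18→53, i=9→35, n=14→45, d=4→25.

31, 53, 35, 45, 25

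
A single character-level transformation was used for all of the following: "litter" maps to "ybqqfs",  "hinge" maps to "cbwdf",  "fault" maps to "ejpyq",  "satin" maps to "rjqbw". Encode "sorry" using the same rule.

rvssl

This is an affine cipher: with a=0,…,z=25, each position x becomes (25x+9) mod 26.
Applying it to sorry: s(18)→25·18+9≡17=r; o(14)→25·14+9≡21=v; r(17)→25·17+9≡18=s; r(17)→25·17+9≡18=s; y(24)→25·24+9≡11=l (all mod 26).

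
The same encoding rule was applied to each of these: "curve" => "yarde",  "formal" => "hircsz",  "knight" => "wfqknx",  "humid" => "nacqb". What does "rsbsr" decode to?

Each letter's alphabet position (a=0..z=25) is mapped through 3·x+18 mod 26 — an affine cipher.
Reversing it on rsbsr: r(17)→9·(17−18)≡17=r; s(18)→9·(18−18)≡0=a; b(1)→9·(1−18)≡3=d; s(18)→9·(18−18)≡0=a; r(17)→9·(17−18)≡17=r (all mod 26).

radar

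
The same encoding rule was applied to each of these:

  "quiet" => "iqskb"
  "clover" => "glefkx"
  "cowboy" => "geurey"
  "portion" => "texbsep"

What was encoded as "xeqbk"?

q(16)→i(8) and u(20)→q(16) fit y≡15x+2 (mod 26); the inverse of 15 mod 26 is 7. Treating letters as 0–25, the rule is x ↦ 15x + 2 (mod 26).
Decoding xeqbk: x(23)→7·(23−2)≡17=r; e(4)→7·(4−2)≡14=o; q(16)→7·(16−2)≡20=u; b(1)→7·(1−2)≡19=t; k(10)→7·(10−2)≡4=e (all mod 26).

route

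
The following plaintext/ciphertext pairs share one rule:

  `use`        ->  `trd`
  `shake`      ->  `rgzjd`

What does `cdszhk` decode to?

detail

This is a Caesar cipher with shift 25.
Reversing it on cdszhk: c−25=d, d−25=e, s−25=t, z−25=a, h−25=i, k−25=l.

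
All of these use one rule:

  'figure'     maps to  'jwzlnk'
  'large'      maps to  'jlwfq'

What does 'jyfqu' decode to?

plate

Read the word backwards and shift each letter +5.
Decoding jyfqu: shift back: j−5=e, y−5=t, f−5=a, q−5=l, u−5=p → etalp; then reverse → plate.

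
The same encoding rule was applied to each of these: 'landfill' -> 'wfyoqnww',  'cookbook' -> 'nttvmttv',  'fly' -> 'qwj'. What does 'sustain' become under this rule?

The shift depends on letter class: consonant l→w is +11, but vowel a→f is +5. Vowels shift forward by 5 and consonants shift forward by 11.
Applying it to sustain: s(cons)+11=d, u(vowel)+5=z, s(cons)+11=d, t(cons)+11=e, a(vowel)+5=f, i(vowel)+5=n, n(cons)+11=y.

dzdefny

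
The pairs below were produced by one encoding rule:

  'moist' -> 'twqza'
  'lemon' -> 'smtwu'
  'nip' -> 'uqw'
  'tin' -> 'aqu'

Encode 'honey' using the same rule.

The rule splits by letter class: vowels +8, consonants +7.
Applying it to honey: h(cons)+7=o, o(vowel)+8=w, n(cons)+7=u, e(vowel)+8=m, y(cons)+7=f.

owumf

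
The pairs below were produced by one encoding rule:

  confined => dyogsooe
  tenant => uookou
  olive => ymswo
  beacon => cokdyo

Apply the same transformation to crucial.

The shift depends on letter class: consonant c→d is +1, but vowel o→y is +10. Vowels shift forward by 10 and consonants shift forward by 1.
For crucial: c(cons)+1=d, r(cons)+1=s, u(vowel)+10=e, c(cons)+1=d, i(vowel)+10=s, a(vowel)+10=k, l(cons)+1=m.

dsedskm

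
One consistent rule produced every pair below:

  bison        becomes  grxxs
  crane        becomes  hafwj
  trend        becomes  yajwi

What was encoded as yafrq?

It's a Vigenère-style cipher with numeric key [5,9]: position i shifts by key[i mod 2].
Decoding yafrq: y−5=t, a−9=r, f−5=a, r−9=i, q−5=l.

trail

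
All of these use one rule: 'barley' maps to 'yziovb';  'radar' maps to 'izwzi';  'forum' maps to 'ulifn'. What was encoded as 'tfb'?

Each pair mirrors across the alphabet (b↔y, a↔z, r↔i): positions sum to 25. Each letter is replaced by its mirror in the alphabet: a↔z, b↔y, c↔x, and so on (the Atbash cipher).
Decoding tfb: t↔g, f↔u, b↔y.

guy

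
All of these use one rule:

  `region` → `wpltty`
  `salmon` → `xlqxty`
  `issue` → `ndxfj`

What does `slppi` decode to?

naked

A repeating key of period 2 is used — shifts +5, +11 over and over.
Decoding slppi: s−5=n, l−11=a, p−5=k, p−11=e, i−5=d.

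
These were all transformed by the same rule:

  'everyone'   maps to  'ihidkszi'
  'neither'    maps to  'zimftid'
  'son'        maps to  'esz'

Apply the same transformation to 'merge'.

yidsi

The shift depends on letter class: consonant v→h is +12, but vowel e→i is +4. Vowels shift forward by 4 and consonants shift forward by 12.
Applying it to merge: m(cons)+12=y, e(vowel)+4=i, r(cons)+12=d, g(cons)+12=s, e(vowel)+4=i.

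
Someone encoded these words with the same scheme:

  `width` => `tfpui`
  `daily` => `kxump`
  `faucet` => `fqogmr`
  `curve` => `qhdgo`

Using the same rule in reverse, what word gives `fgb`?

The output letters match the input read backwards, each shifted +12: width reversed is htdiw. The word is reversed, then every letter is shifted forward by 12.
Reversing it on fgb: shift back: f−12=t, g−12=u, b−12=p → tup; then reverse → put.

put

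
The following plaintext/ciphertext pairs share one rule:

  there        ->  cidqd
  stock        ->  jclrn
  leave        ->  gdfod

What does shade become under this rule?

t(19)→c(2) and h(7)→i(8) fit y≡19x+5 (mod 26); the inverse of 19 mod 26 is 11. Treating letters as 0–25, the rule is x ↦ 19x + 5 (mod 26).
For shade: s(18)→19·18+5≡9=j; h(7)→19·7+5≡8=i; a(0)→19·0+5≡5=f; d(3)→19·3+5≡10=k; e(4)→19·4+5≡3=d (all mod 26).

jifkd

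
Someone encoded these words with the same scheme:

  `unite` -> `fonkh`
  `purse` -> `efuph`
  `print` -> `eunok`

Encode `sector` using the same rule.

phrkju

u(20)→f(5) and n(13)→o(14) fit y≡21x+1 (mod 26); the inverse of 21 mod 26 is 5. This is an affine cipher: with a=0,…,z=25, each position x becomes (21x+1) mod 26.
For sector: s(18)→21·18+1≡15=p; e(4)→21·4+1≡7=h; c(2)→21·2+1≡17=r; t(19)→21·19+1≡10=k; o(14)→21·14+1≡9=j; r(17)→21·17+1≡20=u (all mod 26).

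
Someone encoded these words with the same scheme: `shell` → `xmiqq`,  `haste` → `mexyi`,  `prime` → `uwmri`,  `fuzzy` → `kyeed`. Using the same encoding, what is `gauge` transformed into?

leyli

Two shifts are in play — +4 for a/e/i/o/u, +5 for every other letter.
For gauge: g(cons)+5=l, a(vowel)+4=e, u(vowel)+4=y, g(cons)+5=l, e(vowel)+4=i.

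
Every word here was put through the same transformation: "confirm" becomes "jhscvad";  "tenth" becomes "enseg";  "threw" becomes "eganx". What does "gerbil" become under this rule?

This is an affine cipher: with a=0,…,z=25, each position x becomes (15x+5) mod 26.
Applying it to gerbil: g(6)→15·6+5≡17=r; e(4)→15·4+5≡13=n; r(17)→15·17+5≡0=a; b(1)→15·1+5≡20=u; i(8)→15·8+5≡21=v; l(11)→15·11+5≡14=o (all mod 26).

rnauvo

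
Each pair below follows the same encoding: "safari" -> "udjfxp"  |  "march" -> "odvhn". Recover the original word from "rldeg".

pizza

In safari: s→u is +2, a→d is +3, f→j is +4, a→f is +5 — the shift increases by 1 each position. Letter i (0-indexed) is shifted by i+2, so successive shifts are 2, 3, 4, ….
Reversing it on rldeg: r−2=p, l−3=i, d−4=z, e−5=z, g−6=a.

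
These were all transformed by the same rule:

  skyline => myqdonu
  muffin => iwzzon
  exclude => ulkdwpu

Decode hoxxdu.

ripple

s(18)→m(12) and k(10)→y(24) fit y≡5x+0 (mod 26); the inverse of 5 mod 26 is 21. Each letter's alphabet position (a=0..z=25) is mapped through 5·x+0 mod 26 — an affine cipher.
Reversing it on hoxxdu: h(7)→21·(7−0)≡17=r; o(14)→21·(14−0)≡8=i; x(23)→21·(23−0)≡15=p; x(23)→21·(23−0)≡15=p; d(3)→21·(3−0)≡11=l; u(20)→21·(20−0)≡4=e (all mod 26).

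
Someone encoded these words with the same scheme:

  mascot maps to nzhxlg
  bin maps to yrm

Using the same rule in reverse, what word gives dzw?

Letters are reflected about the middle of the alphabet (position → 25−position): Atbash.
Reversing it on dzw: d↔w, z↔a, w↔d.

wad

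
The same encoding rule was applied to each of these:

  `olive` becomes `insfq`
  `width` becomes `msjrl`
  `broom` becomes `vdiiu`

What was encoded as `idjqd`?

o(14)→i(8) and l(11)→n(13) fit y≡7x+14 (mod 26); the inverse of 7 mod 26 is 15. This is an affine cipher: with a=0,…,z=25, each position x becomes (7x+14) mod 26.
Undoing it on idjqd: i(8)→15·(8−14)≡14=o; d(3)→15·(3−14)≡17=r; j(9)→15·(9−14)≡3=d; q(16)→15·(16−14)≡4=e; d(3)→15·(3−14)≡17=r (all mod 26).

order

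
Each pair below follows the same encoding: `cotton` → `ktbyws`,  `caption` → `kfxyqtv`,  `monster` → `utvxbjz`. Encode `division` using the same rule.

lndnanws

Shifts by position in cotton: pos 0: c→k (+8), pos 1: o→t (+5), pos 2: t→b (+8), pos 3: t→y (+5) — repeating every 2. A repeating key of period 2 is used — shifts +8, +5 over and over.
Applying it to division: d+8=l, i+5=n, v+8=d, i+5=n, s+8=a, i+5=n, o+8=w, n+5=s.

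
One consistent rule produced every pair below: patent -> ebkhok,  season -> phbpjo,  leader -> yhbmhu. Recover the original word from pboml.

p(15)→e(4) and a(0)→b(1) fit y≡21x+1 (mod 26); the inverse of 21 mod 26 is 5. Each letter's alphabet position (a=0..z=25) is mapped through 21·x+1 mod 26 — an affine cipher.
Reversing it on pboml: p(15)→5·(15−1)≡18=s; b(1)→5·(1−1)≡0=a; o(14)→5·(14−1)≡13=n; m(12)→5·(12−1)≡3=d; l(11)→5·(11−1)≡24=y (all mod 26).

sandy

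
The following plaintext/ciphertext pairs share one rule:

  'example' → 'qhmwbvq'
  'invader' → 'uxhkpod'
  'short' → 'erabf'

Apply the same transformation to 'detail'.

pofkuv

Shifts by position in example: pos 0: e→q (+12), pos 1: x→h (+10), pos 2: a→m (+12), pos 3: m→w (+10) — repeating every 2. A repeating key of period 2 is used — shifts +12, +10 over and over.
On detail: d+12=p, e+10=o, t+12=f, a+10=k, i+12=u, l+10=v.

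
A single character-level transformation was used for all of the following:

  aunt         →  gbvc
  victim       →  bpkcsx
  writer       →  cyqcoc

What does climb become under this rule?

In aunt: a→g is +6, u→b is +7, n→v is +8, t→c is +9 — the shift increases by 1 each position. Letter i (0-indexed) is shifted by i+6, so successive shifts are 6, 7, 8, ….
For climb: c+6=i, l+7=s, i+8=q, m+9=v, b+10=l.

isqvl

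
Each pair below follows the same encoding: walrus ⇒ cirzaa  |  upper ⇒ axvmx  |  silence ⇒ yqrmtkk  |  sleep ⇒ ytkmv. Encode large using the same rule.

rixok

Shifts by position in walrus: pos 0: w→c (+6), pos 1: a→i (+8), pos 2: l→r (+6), pos 3: r→z (+8) — repeating every 2. It's a Vigenère-style cipher with numeric key [6,8]: position i shifts by key[i mod 2].
For large: l+6=r, a+8=i, r+6=x, g+8=o, e+6=k.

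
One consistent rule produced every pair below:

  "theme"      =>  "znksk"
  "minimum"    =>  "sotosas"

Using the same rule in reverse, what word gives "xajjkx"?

Compare letters: t→z is +6, h→n is +6, e→k is +6 — a constant shift. It's a constant shift of +6 (ROT6).
Decoding xajjkx: x−6=r, a−6=u, j−6=d, j−6=d, k−6=e, x−6=r.

rudder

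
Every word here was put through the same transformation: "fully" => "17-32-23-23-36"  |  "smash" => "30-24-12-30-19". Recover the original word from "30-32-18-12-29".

The number is (letter's place in the alphabet, a=1) + 11.
Undoing it on 30-32-18-12-29: 30→(30−11)÷1=19=s, 32→(32−11)÷1=21=u, 18→(18−11)÷1=7=g, 12→(12−11)÷1=1=a, 29→(29−11)÷1=18=r.

sugar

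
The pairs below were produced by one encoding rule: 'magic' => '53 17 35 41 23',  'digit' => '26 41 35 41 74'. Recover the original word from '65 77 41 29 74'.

quiet

m(#13)→53 and a(#1)→17: differences scale by 3, so n = 3·pos + 14. The formula is n = 3×(alphabet index, a=1) + 14.
Decoding 65 77 41 29 74: 65→(65−14)÷3=17=q, 77→(77−14)÷3=21=u, 41→(41−14)÷3=9=i, 29→(29−14)÷3=5=e, 74→(74−14)÷3=20=t.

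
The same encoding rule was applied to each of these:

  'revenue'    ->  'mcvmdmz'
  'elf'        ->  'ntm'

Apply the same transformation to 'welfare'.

The output letters match the input read backwards, each shifted +8: revenue reversed is eunever. The word is reversed, then every letter is shifted forward by 8.
On welfare: reverse → eraflew; then shift: e+8=m, r+8=z, a+8=i, f+8=n, l+8=t, e+8=m, w+8=e.

mzintme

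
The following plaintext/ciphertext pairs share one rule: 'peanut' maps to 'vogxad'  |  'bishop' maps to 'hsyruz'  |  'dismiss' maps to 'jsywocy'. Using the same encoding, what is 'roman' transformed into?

xyskt

Shifts by position in peanut: pos 0: p→v (+6), pos 1: e→o (+10), pos 2: a→g (+6), pos 3: n→x (+10) — repeating every 2. It's a Vigenère-style cipher with numeric key [6,10]: position i shifts by key[i mod 2].
On roman: r+6=x, o+10=y, m+6=s, a+10=k, n+6=t.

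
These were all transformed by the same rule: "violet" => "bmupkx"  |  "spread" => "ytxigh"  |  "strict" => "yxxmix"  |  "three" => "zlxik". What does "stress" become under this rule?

Shifts by position in violet: pos 0: v→b (+6), pos 1: i→m (+4), pos 2: o→u (+6), pos 3: l→p (+4) — repeating every 2. A repeating key of period 2 is used — shifts +6, +4 over and over.
On stress: s+6=y, t+4=x, r+6=x, e+4=i, s+6=y, s+4=w.

yxxiyw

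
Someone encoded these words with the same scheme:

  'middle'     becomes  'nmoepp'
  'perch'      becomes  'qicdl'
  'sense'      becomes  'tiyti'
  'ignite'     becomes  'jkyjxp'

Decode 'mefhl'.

laugh

The shifts repeat in a cycle of length 3: positions 0,1,… shift by +1, +4, +11, then the pattern repeats.
Decoding mefhl: m−1=l, e−4=a, f−11=u, h−1=g, l−4=h.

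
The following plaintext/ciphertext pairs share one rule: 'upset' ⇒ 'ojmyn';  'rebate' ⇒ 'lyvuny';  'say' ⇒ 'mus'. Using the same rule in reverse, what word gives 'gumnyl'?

Compare letters: u→o is +20, p→j is +20, s→m is +20 — a constant shift. This is a Caesar cipher with shift 20.
Decoding gumnyl: g−20=m, u−20=a, m−20=s, n−20=t, y−20=e, l−20=r.

master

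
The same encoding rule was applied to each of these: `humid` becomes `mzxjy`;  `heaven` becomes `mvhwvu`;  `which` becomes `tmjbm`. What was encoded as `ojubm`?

pinch

This is an affine cipher: with a=0,…,z=25, each position x becomes (23x+7) mod 26.
Reversing it on ojubm: o(14)→17·(14−7)≡15=p; j(9)→17·(9−7)≡8=i; u(20)→17·(20−7)≡13=n; b(1)→17·(1−7)≡2=c; m(12)→17·(12−7)≡7=h (all mod 26).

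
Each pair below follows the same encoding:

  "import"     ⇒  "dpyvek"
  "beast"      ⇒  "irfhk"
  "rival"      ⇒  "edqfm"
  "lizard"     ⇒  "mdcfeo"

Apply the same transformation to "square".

i(8)→d(3) and m(12)→p(15) fit y≡3x+5 (mod 26); the inverse of 3 mod 26 is 9. Each letter's alphabet position (a=0..z=25) is mapped through 3·x+5 mod 26 — an affine cipher.
Applying it to square: s(18)→3·18+5≡7=h; q(16)→3·16+5≡1=b; u(20)→3·20+5≡13=n; a(0)→3·0+5≡5=f; r(17)→3·17+5≡4=e; e(4)→3·4+5≡17=r (all mod 26).

hbnfer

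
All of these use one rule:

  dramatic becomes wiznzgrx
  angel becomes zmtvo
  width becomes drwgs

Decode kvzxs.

Letters are reflected about the middle of the alphabet (position → 25−position): Atbash.
Reversing it on kvzxs: k↔p, v↔e, z↔a, x↔c, s↔h.

peach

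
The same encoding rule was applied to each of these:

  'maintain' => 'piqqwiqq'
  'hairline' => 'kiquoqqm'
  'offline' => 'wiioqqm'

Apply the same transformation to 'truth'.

The shift depends on letter class: consonant m→p is +3, but vowel a→i is +8. Two shifts are in play — +8 for a/e/i/o/u, +3 for every other letter.
Applying it to truth: t(cons)+3=w, r(cons)+3=u, u(vowel)+8=c, t(cons)+3=w, h(cons)+3=k.

wucwk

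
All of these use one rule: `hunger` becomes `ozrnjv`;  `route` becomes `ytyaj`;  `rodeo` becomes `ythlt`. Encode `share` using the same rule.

zmeyj

Shifts by position in hunger: pos 0: h→o (+7), pos 1: u→z (+5), pos 2: n→r (+4), pos 3: g→n (+7), pos 4: e→j (+5), pos 5: r→v (+4) — repeating every 3. It's a Vigenère-style cipher with numeric key [7,5,4]: position i shifts by key[i mod 3].
Applying it to share: s+7=z, h+5=m, a+4=e, r+7=y, e+5=j.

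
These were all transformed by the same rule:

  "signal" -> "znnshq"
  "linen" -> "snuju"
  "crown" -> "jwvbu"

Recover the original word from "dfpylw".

waiter

It's a Vigenère-style cipher with numeric key [7,5]: position i shifts by key[i mod 2].
Reversing it on dfpylw: d−7=w, f−5=a, p−7=i, y−5=t, l−7=e, w−5=r.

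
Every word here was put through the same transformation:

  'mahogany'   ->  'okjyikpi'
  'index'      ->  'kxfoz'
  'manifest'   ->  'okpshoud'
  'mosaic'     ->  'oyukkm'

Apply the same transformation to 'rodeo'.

Shifts by position in mahogany: pos 0: m→o (+2), pos 1: a→k (+10), pos 2: h→j (+2), pos 3: o→y (+10) — repeating every 2. It's a Vigenère-style cipher with numeric key [2,10]: position i shifts by key[i mod 2].
On rodeo: r+2=t, o+10=y, d+2=f, e+10=o, o+2=q.

tyfoq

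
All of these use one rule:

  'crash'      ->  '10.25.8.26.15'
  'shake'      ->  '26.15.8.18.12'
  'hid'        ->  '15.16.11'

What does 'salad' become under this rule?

c is letter #3 and maps to 10: an offset of 7. Letters become their 1-based position plus 7 (so a→8, b→9, …).
Applying it to salad: s=19→26, a=1→8, l=12→19, a=1→8, d=4→11.

26.8.19.8.11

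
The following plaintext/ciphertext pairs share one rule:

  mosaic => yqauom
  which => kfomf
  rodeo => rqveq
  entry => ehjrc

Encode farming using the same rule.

m(12)→y(24) and o(14)→q(16) fit y≡9x+20 (mod 26); the inverse of 9 mod 26 is 3. Treating letters as 0–25, the rule is x ↦ 9x + 20 (mod 26).
For farming: f(5)→9·5+20≡13=n; a(0)→9·0+20≡20=u; r(17)→9·17+20≡17=r; m(12)→9·12+20≡24=y; i(8)→9·8+20≡14=o; n(13)→9·13+20≡7=h; g(6)→9·6+20≡22=w (all mod 26).

nuryohw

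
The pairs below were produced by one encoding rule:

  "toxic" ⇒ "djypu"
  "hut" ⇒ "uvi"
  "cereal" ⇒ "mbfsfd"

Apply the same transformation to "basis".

The output letters match the input read backwards, each shifted +1: toxic reversed is cixot. Read the word backwards and shift each letter +1.
For basis: reverse → sisab; then shift: s+1=t, i+1=j, s+1=t, a+1=b, b+1=c.

tjtbc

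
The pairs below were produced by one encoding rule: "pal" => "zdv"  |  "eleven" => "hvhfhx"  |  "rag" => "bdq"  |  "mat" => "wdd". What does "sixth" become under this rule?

clhdr

Two shifts are in play — +3 for a/e/i/o/u, +10 for every other letter.
Applying it to sixth: s(cons)+10=c, i(vowel)+3=l, x(cons)+10=h, t(cons)+10=d, h(cons)+10=r.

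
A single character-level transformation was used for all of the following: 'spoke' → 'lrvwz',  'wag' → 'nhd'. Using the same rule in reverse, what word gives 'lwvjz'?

scope

The output letters match the input read backwards, each shifted +7: spoke reversed is ekops. Read the word backwards and shift each letter +7.
Reversing it on lwvjz: shift back: l−7=e, w−7=p, v−7=o, j−7=c, z−7=s → epocs; then reverse → scope.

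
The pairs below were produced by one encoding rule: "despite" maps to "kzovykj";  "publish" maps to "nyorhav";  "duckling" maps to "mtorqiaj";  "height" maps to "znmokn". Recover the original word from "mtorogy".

Read the word backwards and shift each letter +6.
Undoing it on mtorogy: shift back: m−6=g, t−6=n, o−6=i, r−6=l, o−6=i, g−6=a, y−6=s → gnilias; then reverse → sailing.

sailing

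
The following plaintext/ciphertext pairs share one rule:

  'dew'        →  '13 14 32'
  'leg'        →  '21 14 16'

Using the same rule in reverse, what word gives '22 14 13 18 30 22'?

medium

Each letter is replaced by its alphabet position (a=1..z=26) + 9.
Undoing it on 22 14 13 18 30 22: 22→(22−9)÷1=13=m, 14→(14−9)÷1=5=e, 13→(13−9)÷1=4=d, 18→(18−9)÷1=9=i, 30→(30−9)÷1=21=u, 22→(22−9)÷1=13=m.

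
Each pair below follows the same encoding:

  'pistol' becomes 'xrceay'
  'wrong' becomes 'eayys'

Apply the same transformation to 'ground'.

In pistol: p→x is +8, i→r is +9, s→c is +10, t→e is +11 — the shift increases by 1 each position. Each letter shifts forward by (position + 8), i.e. 8, 9, 10, … — the shift grows by one for each successive letter.
For ground: g+8=o, r+9=a, o+10=y, u+11=f, n+12=z, d+13=q.

oayfzq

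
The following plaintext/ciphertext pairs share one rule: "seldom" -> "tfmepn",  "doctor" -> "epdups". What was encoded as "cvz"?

buy

Compare letters: s→t is +1, e→f is +1, l→m is +1 — a constant shift. It's a constant shift of +1 (ROT1).
Undoing it on cvz: c−1=b, v−1=u, z−1=y.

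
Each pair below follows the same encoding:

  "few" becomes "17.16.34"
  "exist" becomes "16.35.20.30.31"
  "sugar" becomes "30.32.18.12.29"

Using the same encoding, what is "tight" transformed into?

31.20.18.19.31

The number is (letter's place in the alphabet, a=1) + 11.
For tight: t=20→31, i=9→20, g=7→18, h=8→19, t=20→31.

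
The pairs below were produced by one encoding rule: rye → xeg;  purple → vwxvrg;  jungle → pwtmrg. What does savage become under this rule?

The rule splits by letter class: vowels +2, consonants +6.
For savage: s(cons)+6=y, a(vowel)+2=c, v(cons)+6=b, a(vowel)+2=c, g(cons)+6=m, e(vowel)+2=g.

ycbcmg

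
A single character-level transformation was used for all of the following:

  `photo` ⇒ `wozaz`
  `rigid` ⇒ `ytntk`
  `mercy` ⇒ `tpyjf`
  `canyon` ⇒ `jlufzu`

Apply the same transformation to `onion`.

zutzu

The rule splits by letter class: vowels +11, consonants +7.
For onion: o(vowel)+11=z, n(cons)+7=u, i(vowel)+11=t, o(vowel)+11=z, n(cons)+7=u.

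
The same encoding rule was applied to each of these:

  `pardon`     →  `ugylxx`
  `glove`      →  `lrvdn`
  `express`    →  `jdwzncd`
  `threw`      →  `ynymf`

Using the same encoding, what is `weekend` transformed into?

bklsnxo

In pardon: p→u is +5, a→g is +6, r→y is +7, d→l is +8 — the shift increases by 1 each position. The shift increases by 1 at each position, starting from +5: 5, 6, 7, ….
On weekend: w+5=b, e+6=k, e+7=l, k+8=s, e+9=n, n+10=x, d+11=o.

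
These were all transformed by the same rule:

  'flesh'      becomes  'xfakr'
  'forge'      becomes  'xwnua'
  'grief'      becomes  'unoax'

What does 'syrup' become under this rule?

Each letter's alphabet position (a=0..z=25) is mapped through 23·x+12 mod 26 — an affine cipher.
For syrup: s(18)→23·18+12≡10=k; y(24)→23·24+12≡18=s; r(17)→23·17+12≡13=n; u(20)→23·20+12≡4=e; p(15)→23·15+12≡19=t (all mod 26).

ksnet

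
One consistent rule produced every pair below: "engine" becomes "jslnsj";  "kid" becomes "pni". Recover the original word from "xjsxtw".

sensor

Compare letters: e→j is +5, n→s is +5, g→l is +5 — a constant shift. Every letter moves 5 places later in the alphabet, wrapping around z→a.
Reversing it on xjsxtw: x−5=s, j−5=e, s−5=n, x−5=s, t−5=o, w−5=r.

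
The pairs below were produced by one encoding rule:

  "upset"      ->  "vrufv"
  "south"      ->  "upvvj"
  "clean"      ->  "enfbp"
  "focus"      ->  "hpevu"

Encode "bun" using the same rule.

dvp

The shift depends on letter class: consonant p→r is +2, but vowel u→v is +1. Vowels shift forward by 1 and consonants shift forward by 2.
For bun: b(cons)+2=d, u(vowel)+1=v, n(cons)+2=p.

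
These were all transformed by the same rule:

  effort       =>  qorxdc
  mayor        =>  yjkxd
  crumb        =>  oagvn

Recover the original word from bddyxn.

Shifts by position in effort: pos 0: e→q (+12), pos 1: f→o (+9), pos 2: f→r (+12), pos 3: o→x (+9) — repeating every 2. It's a Vigenère-style cipher with numeric key [12,9]: position i shifts by key[i mod 2].
Undoing it on bddyxn: b−12=p, d−9=u, d−12=r, y−9=p, x−12=l, n−9=e.

purple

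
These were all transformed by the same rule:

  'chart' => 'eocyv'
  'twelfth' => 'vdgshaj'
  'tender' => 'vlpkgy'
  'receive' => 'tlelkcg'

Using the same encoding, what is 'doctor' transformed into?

fveaqy

Shifts by position in chart: pos 0: c→e (+2), pos 1: h→o (+7), pos 2: a→c (+2), pos 3: r→y (+7) — repeating every 2. The shifts repeat in a cycle of length 2: positions 0,1,… shift by +2, +7, then the pattern repeats.
For doctor: d+2=f, o+7=v, c+2=e, t+7=a, o+2=q, r+7=y.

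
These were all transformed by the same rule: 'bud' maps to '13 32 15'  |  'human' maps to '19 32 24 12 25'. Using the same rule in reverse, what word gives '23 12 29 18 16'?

large

b is letter #2 and maps to 13: an offset of 11. Letters become their 1-based position plus 11 (so a→12, b→13, …).
Reversing it on 23 12 29 18 16: 23→(23−11)÷1=12=l, 12→(12−11)÷1=1=a, 29→(29−11)÷1=18=r, 18→(18−11)÷1=7=g, 16→(16−11)÷1=5=e.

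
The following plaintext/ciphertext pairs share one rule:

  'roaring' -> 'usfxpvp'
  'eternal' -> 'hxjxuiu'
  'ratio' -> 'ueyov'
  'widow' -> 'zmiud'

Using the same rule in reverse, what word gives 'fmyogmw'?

In roaring: r→u is +3, o→s is +4, a→f is +5, r→x is +6 — the shift increases by 1 each position. Each letter shifts forward by (position + 3), i.e. 3, 4, 5, … — the shift grows by one for each successive letter.
Undoing it on fmyogmw: f−3=c, m−4=i, y−5=t, o−6=i, g−7=z, m−8=e, w−9=n.

citizen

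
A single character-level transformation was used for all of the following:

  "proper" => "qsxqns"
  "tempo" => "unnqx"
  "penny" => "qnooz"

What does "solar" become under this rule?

The shift depends on letter class: consonant p→q is +1, but vowel o→x is +9. The rule splits by letter class: vowels +9, consonants +1.
For solar: s(cons)+1=t, o(vowel)+9=x, l(cons)+1=m, a(vowel)+9=j, r(cons)+1=s.

txmjs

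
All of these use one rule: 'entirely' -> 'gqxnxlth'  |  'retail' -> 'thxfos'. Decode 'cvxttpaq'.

In entirely: e→g is +2, n→q is +3, t→x is +4, i→n is +5 — the shift increases by 1 each position. The shift increases by 1 at each position, starting from +2: 2, 3, 4, ….
Decoding cvxttpaq: c−2=a, v−3=s, x−4=t, t−5=o, t−6=n, p−7=i, a−8=s, q−9=h.

astonish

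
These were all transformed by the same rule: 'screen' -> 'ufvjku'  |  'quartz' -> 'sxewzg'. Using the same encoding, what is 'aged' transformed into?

cjii

The shift increases by 1 at each position, starting from +2: 2, 3, 4, ….
For aged: a+2=c, g+3=j, e+4=i, d+5=i.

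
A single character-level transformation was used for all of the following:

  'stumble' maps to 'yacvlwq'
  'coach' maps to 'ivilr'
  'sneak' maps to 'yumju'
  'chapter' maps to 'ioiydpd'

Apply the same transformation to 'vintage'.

bpvckrq

The shift increases by 1 at each position, starting from +6: 6, 7, 8, ….
On vintage: v+6=b, i+7=p, n+8=v, t+9=c, a+10=k, g+11=r, e+12=q.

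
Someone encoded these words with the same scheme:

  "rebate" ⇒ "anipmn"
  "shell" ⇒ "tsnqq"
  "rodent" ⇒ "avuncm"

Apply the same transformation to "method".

jnmsvu

Each letter's alphabet position (a=0..z=25) is mapped through 19·x+15 mod 26 — an affine cipher.
Applying it to method: m(12)→19·12+15≡9=j; e(4)→19·4+15≡13=n; t(19)→19·19+15≡12=m; h(7)→19·7+15≡18=s; o(14)→19·14+15≡21=v; d(3)→19·3+15≡20=u (all mod 26).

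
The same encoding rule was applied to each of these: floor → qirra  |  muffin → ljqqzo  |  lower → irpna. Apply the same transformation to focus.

f(5)→q(16) and l(11)→i(8) fit y≡3x+1 (mod 26); the inverse of 3 mod 26 is 9. Treating letters as 0–25, the rule is x ↦ 3x + 1 (mod 26).
Applying it to focus: f(5)→3·5+1≡16=q; o(14)→3·14+1≡17=r; c(2)→3·2+1≡7=h; u(20)→3·20+1≡9=j; s(18)→3·18+1≡3=d (all mod 26).

qrhjd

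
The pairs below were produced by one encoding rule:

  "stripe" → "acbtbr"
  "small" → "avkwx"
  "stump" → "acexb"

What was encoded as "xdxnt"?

punch

In stripe: s→a is +8, t→c is +9, r→b is +10, i→t is +11 — the shift increases by 1 each position. The shift increases by 1 at each position, starting from +8: 8, 9, 10, ….
Reversing it on xdxnt: x−8=p, d−9=u, x−10=n, n−11=c, t−12=h.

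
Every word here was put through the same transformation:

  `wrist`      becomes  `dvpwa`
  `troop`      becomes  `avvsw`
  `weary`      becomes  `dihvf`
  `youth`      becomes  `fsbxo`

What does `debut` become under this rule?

The shifts repeat in a cycle of length 2: positions 0,1,… shift by +7, +4, then the pattern repeats.
On debut: d+7=k, e+4=i, b+7=i, u+4=y, t+7=a.

kiiya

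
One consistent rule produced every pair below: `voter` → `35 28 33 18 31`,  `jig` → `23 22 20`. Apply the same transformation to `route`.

31 28 34 33 18

v is letter #22 and maps to 35: an offset of 13. Letters become their 1-based position plus 13 (so a→14, b→15, …).
Applying it to route: r=18→31, o=15→28, u=21→34, t=20→33, e=5→18.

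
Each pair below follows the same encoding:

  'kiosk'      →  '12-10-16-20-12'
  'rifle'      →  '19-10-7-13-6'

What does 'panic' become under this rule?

Each letter is replaced by its alphabet position (a=1..z=26) + 1.
For panic: p=16→17, a=1→2, n=14→15, i=9→10, c=3→4.

17-2-15-10-4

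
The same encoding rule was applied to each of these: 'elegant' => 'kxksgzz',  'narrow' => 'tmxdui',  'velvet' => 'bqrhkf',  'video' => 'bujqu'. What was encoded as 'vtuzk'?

Shifts by position in elegant: pos 0: e→k (+6), pos 1: l→x (+12), pos 2: e→k (+6), pos 3: g→s (+12) — repeating every 2. It's a Vigenère-style cipher with numeric key [6,12]: position i shifts by key[i mod 2].
Reversing it on vtuzk: v−6=p, t−12=h, u−6=o, z−12=n, k−6=e.

phone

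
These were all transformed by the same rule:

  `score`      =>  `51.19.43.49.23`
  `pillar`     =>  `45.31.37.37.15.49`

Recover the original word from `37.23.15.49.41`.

learn

s(#19)→51 and c(#3)→19: differences scale by 2, so n = 2·pos + 13. Each letter becomes 2×(its alphabet position, a=1..z=26) + 13.
Reversing it on 37.23.15.49.41: 37→(37−13)÷2=12=l, 23→(23−13)÷2=5=e, 15→(15−13)÷2=1=a, 49→(49−13)÷2=18=r, 41→(41−13)÷2=14=n.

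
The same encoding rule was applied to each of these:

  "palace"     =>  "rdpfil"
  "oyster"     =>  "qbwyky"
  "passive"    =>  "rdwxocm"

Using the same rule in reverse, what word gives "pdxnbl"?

native

In palace: p→r is +2, a→d is +3, l→p is +4, a→f is +5 — the shift increases by 1 each position. Letter i (0-indexed) is shifted by i+2, so successive shifts are 2, 3, 4, ….
Undoing it on pdxnbl: p−2=n, d−3=a, x−4=t, n−5=i, b−6=v, l−7=e.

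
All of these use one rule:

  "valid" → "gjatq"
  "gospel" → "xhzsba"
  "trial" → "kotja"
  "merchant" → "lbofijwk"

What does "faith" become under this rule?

v(21)→g(6) and a(0)→j(9) fit y≡11x+9 (mod 26); the inverse of 11 mod 26 is 19. Treating letters as 0–25, the rule is x ↦ 11x + 9 (mod 26).
Applying it to faith: f(5)→11·5+9≡12=m; a(0)→11·0+9≡9=j; i(8)→11·8+9≡19=t; t(19)→11·19+9≡10=k; h(7)→11·7+9≡8=i (all mod 26).

mjtki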